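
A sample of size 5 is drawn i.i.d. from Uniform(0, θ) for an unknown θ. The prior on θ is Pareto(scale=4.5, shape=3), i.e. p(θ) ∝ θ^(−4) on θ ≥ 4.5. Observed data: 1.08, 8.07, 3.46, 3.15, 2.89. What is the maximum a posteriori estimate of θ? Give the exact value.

The Uniform(0, θ) likelihood is θ^(−n) for θ ≥ max(xᵢ), zero otherwise. Here max(xᵢ) = 8.07.
Posterior ∝ θ^(−4) · θ^(−5) = θ^(−9) on θ ≥ max(4.5, 8.07) = 8.07.
This density is strictly decreasing in θ, so the posterior mode lies at the lower boundary of the support.

θ̂_MAP = 8.07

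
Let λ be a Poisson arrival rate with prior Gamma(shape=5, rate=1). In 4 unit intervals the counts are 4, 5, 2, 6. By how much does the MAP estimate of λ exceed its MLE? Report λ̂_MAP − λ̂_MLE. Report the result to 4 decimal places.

Σxᵢ = 17. Posterior is Gamma(22, 5); MAP = (22−1)/5 = 21/5 ≈ 4.20000.
MLE = x̄ = 17/4 ≈ 4.25000.
Difference = 21/5 − 17/4 = -1/20 ≈ -0.0500.

MAP − MLE = -0.0500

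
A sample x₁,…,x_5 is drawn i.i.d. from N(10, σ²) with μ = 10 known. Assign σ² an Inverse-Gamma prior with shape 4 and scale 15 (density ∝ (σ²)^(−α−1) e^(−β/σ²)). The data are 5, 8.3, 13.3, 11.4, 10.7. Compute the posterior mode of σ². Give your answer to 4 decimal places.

Sum of squared deviations about the known mean: SS = (5−10)² + (8.3−10)² + (13.3−10)² + (11.4−10)² + (10.7−10)² = 41.23.
The Normal likelihood contributes (σ²)^(−n/2) exp(−SS/(2σ²)), so the posterior is Inverse-Gamma(α + n/2, β + SS/2) = Inverse-Gamma(6.5, 35.615).
The mode of Inverse-Gamma(a, b) is b/(a+1) = 35.615/7.5 ≈ 4.7487.

σ̂²_MAP = 4.7487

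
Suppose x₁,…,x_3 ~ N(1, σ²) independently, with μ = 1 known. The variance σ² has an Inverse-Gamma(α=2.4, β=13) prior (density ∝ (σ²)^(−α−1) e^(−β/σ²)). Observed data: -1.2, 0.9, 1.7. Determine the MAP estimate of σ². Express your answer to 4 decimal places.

σ̂²_MAP = 3.1980

Sum of squared deviations about the known mean: SS = (-1.2−1)² + (0.9−1)² + (1.7−1)² = 5.34.
The Normal likelihood contributes (σ²)^(−n/2) exp(−SS/(2σ²)), so the posterior is Inverse-Gamma(α + n/2, β + SS/2) = Inverse-Gamma(3.9, 15.67).
The mode of Inverse-Gamma(a, b) is b/(a+1) = 15.67/4.9 ≈ 3.1980.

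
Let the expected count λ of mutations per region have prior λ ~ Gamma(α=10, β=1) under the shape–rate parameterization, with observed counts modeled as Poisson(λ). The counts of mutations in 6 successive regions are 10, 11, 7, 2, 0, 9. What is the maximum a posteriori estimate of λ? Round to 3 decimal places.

Σxᵢ = 10+11+7+2+0+9 = 39, with n = 6.
Posterior ∝ λ^9e^(−1λ) · λ^39e^(−6λ) = λ^48e^(−7λ), i.e. Gamma(shape=49, rate=7).
The mode of a Gamma(a, b) with a ≥ 1 (shape–rate) is (a−1)/b = 48/7 ≈ 6.857.

λ̂_MAP = 6.857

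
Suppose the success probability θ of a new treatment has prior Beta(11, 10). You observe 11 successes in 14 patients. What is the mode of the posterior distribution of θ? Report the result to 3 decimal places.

Prior: Beta(11, 10).
Data: 11 successes in 14 trials. The binomial likelihood contributes θ^11(1−θ)^3, so the posterior is Beta(11+11, 10+3) = Beta(22, 13).
For Beta(a, b) with a, b > 1 the mode is (a−1)/(a+b−2) = 21/33 ≈ 0.636.

θ̂_MAP = 0.636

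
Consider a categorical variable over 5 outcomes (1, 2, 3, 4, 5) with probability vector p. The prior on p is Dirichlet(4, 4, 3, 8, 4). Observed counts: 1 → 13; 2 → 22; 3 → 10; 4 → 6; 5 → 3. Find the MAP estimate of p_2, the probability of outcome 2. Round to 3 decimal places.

MAP estimate: 0.347

The posterior is Dirichlet(αᵢ + nᵢ) = Dirichlet(17, 26, 13, 14, 7).
For a Dirichlet(a₁,…,a_K) with all aᵢ > 1, the mode has j-th component (aⱼ − 1)/(Σaᵢ − K).
Here Σaᵢ = 77 and K = 5, so p_2 = (26 − 1)/(77 − 5) = 25/72 ≈ 0.347.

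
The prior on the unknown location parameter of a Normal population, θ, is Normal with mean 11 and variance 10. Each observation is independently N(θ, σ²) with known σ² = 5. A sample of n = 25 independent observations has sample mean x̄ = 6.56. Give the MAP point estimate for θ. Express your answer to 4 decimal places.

θ̂_MAP = 6.6471

n = 25, x̄ = 6.56.
For a Normal prior and Normal likelihood with known variance, the posterior is Normal; its mode equals its mean, the precision-weighted average.
Prior precision 1/σ₀² = 1/10 = 0.1; data precision n/σ² = 25/5 = 5.
θ̂ = (0.1·11 + 5·6.56) / (0.1 + 5) = 33.9/5.1 = 113/17 ≈ 6.6471.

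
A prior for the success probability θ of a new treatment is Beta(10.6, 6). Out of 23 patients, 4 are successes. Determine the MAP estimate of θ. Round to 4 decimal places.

Prior: Beta(10.6, 6).
Data: 4 successes in 23 trials. The binomial likelihood contributes θ^4(1−θ)^19, so the posterior is Beta(10.6+4, 6+19) = Beta(14.6, 25).
For Beta(a, b) with a, b > 1 the mode is (a−1)/(a+b−2) = 13.6/37.6 ≈ 0.3617.

θ̂_MAP = 0.3617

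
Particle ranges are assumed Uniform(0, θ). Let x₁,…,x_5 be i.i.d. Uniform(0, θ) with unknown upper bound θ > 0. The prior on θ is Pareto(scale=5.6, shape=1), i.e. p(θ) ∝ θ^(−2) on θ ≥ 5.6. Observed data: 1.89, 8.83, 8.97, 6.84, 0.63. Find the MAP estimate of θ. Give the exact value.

The Uniform(0, θ) likelihood is θ^(−n) for θ ≥ max(xᵢ), zero otherwise. Here max(xᵢ) = 8.97.
Posterior ∝ θ^(−2) · θ^(−5) = θ^(−7) on θ ≥ max(5.6, 8.97) = 8.97.
This density is strictly decreasing in θ, so the posterior mode lies at the lower boundary of the support.

θ̂_MAP = 8.97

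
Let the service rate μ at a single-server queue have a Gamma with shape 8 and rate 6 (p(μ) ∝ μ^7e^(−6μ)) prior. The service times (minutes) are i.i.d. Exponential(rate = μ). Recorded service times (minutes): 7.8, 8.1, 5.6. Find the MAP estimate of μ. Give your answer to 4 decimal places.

The Exponential(rate=μ) likelihood is ∝ μ^n e^(−μΣtᵢ). Here n = 3 and Σtᵢ = 7.8 + 8.1 + 5.6 = 21.5.
Posterior ∝ μ^7e^(−6μ) · μ^3e^(−21.5μ) = μ^10e^(−27.5μ), i.e. Gamma(11, 27.5).
Mode = (a−1)/b = 10/27.5 ≈ 0.3636.

μ̂_MAP = 0.3636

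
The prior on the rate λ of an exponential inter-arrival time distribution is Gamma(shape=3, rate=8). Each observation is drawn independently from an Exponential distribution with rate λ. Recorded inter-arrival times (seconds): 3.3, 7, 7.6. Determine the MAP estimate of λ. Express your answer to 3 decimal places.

The Exponential(rate=λ) likelihood is ∝ λ^n e^(−λΣtᵢ). Here n = 3 and Σtᵢ = 3.3 + 7 + 7.6 = 17.9.
Posterior ∝ λ^2e^(−8λ) · λ^3e^(−17.9λ) = λ^5e^(−25.9λ), i.e. Gamma(6, 25.9).
Mode = (a−1)/b = 5/25.9 ≈ 0.193.

λ̂_MAP = 0.193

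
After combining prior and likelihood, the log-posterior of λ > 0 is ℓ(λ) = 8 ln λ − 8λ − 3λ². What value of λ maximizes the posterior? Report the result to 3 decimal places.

λ̂_MAP = 0.667

ℓ'(λ) = 8/λ − 8 − 6λ. Setting this to zero and multiplying by λ: 6λ² + 8λ − 8 = 0.
λ = (−8 + √(8² + 4·6·8)) / (2·6) = (−8 + √256) / 12 = (−8 + 16)/12 = 2/3.
ℓ''(λ) = −8/λ² − 6 < 0, confirming a maximum.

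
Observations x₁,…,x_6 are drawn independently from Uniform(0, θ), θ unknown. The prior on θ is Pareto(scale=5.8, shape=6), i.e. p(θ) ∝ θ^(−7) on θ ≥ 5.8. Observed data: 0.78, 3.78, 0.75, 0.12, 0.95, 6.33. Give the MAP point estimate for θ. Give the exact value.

θ̂_MAP = 6.33

The Uniform(0, θ) likelihood is θ^(−n) for θ ≥ max(xᵢ), zero otherwise. Here max(xᵢ) = 6.33.
Posterior ∝ θ^(−7) · θ^(−6) = θ^(−13) on θ ≥ max(5.8, 6.33) = 6.33.
This density is strictly decreasing in θ, so the posterior mode lies at the lower boundary of the support.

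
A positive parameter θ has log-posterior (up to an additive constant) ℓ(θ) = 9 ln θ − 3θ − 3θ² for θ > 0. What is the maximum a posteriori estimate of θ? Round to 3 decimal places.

θ̂_MAP = 1.000

ℓ'(θ) = 9/θ − 3 − 6θ. Setting this to zero and multiplying by θ: 6θ² + 3θ − 9 = 0.
θ = (−3 + √(3² + 4·6·9)) / (2·6) = (−3 + √225) / 12 = (−3 + 15)/12 = 1.
ℓ''(θ) = −9/θ² − 6 < 0, confirming a maximum.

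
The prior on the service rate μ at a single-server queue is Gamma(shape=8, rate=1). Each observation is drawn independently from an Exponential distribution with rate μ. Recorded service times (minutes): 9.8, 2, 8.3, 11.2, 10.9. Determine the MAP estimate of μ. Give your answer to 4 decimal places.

The Exponential(rate=μ) likelihood is ∝ μ^n e^(−μΣtᵢ). Here n = 5 and Σtᵢ = 9.8 + 2 + 8.3 + 11.2 + 10.9 = 42.2.
Posterior ∝ μ^7e^(−1μ) · μ^5e^(−42.2μ) = μ^12e^(−43.2μ), i.e. Gamma(13, 43.2).
Mode = (a−1)/b = 12/43.2 ≈ 0.2778.

μ̂_MAP = 0.2778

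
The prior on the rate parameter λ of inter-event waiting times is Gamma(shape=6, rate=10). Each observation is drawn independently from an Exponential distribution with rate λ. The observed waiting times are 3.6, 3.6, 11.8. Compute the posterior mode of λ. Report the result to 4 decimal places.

The Exponential(rate=λ) likelihood is ∝ λ^n e^(−λΣtᵢ). Here n = 3 and Σtᵢ = 3.6 + 3.6 + 11.8 = 19.
Posterior ∝ λ^5e^(−10λ) · λ^3e^(−19λ) = λ^8e^(−29λ), i.e. Gamma(9, 29).
Mode = (a−1)/b = 8/29 ≈ 0.2759.

λ̂_MAP = 0.2759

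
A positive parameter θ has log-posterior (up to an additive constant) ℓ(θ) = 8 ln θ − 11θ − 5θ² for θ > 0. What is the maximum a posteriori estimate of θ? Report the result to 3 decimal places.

ℓ'(θ) = 8/θ − 11 − 10θ. Setting this to zero and multiplying by θ: 10θ² + 11θ − 8 = 0.
θ = (−11 + √(11² + 4·10·8)) / (2·10) = (−11 + √441) / 20 = (−11 + 21)/20 = 1/2.
ℓ''(θ) = −8/θ² − 10 < 0, confirming a maximum.

θ̂_MAP = 0.500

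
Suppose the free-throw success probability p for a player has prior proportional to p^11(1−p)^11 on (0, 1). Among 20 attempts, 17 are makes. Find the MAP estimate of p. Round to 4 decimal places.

p̂_MAP = 0.6667

The prior density ∝ p^11(1−p)^11 is the kernel of Beta(12, 12).
Data: 17 successes in 20 trials. The binomial likelihood contributes p^17(1−p)^3, so the posterior is Beta(12+17, 12+3) = Beta(29, 15).
For Beta(a, b) with a, b > 1 the mode is (a−1)/(a+b−2) = 28/42 ≈ 0.6667.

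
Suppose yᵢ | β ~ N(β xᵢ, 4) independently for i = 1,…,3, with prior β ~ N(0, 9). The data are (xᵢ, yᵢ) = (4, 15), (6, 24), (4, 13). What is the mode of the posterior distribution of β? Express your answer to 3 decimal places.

β̂_MAP = 3.740

log p(β | y) = −Σ(yᵢ − βxᵢ)²/(2·4) − β²/(2·9) + const.
Setting the derivative to zero: Σxᵢ(yᵢ − βxᵢ)/4 − β/9 = 0, so β = Σxᵢyᵢ / (Σxᵢ² + σ²/τ²).
Σxᵢyᵢ = 4·15 + 6·24 + 4·13 = 256; Σxᵢ² = 68; σ²/τ² = 4/9.
β̂_MAP = 256 / (68 + 4/9) = 256/(616/9) = 288/77 ≈ 3.740.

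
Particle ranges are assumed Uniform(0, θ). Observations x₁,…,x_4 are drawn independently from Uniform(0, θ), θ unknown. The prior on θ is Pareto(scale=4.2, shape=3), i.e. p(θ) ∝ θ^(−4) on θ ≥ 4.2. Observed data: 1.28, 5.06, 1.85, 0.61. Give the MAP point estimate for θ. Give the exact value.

θ̂_MAP = 5.06

The Uniform(0, θ) likelihood is θ^(−n) for θ ≥ max(xᵢ), zero otherwise. Here max(xᵢ) = 5.06.
Posterior ∝ θ^(−4) · θ^(−4) = θ^(−8) on θ ≥ max(4.2, 5.06) = 5.06.
This density is strictly decreasing in θ, so the posterior mode lies at the lower boundary of the support.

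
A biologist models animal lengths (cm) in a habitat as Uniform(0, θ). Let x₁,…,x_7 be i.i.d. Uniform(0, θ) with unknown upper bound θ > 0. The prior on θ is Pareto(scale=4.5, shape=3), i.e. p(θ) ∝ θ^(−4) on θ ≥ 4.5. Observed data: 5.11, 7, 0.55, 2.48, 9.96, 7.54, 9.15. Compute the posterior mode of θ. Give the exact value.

θ̂_MAP = 9.96

The Uniform(0, θ) likelihood is θ^(−n) for θ ≥ max(xᵢ), zero otherwise. Here max(xᵢ) = 9.96.
Posterior ∝ θ^(−4) · θ^(−7) = θ^(−11) on θ ≥ max(4.5, 9.96) = 9.96.
This density is strictly decreasing in θ, so the posterior mode lies at the lower boundary of the support.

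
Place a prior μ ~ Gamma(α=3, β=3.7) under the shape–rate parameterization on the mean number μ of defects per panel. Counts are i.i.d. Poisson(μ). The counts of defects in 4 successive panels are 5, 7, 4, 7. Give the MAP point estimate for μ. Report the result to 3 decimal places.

μ̂_MAP = 3.247

Σxᵢ = 5+7+4+7 = 23, with n = 4.
Posterior ∝ μ^2e^(−3.7μ) · μ^23e^(−4μ) = μ^25e^(−7.7μ), i.e. Gamma(shape=26, rate=7.7).
The mode of a Gamma(a, b) with a ≥ 1 (shape–rate) is (a−1)/b = 25/7.7 ≈ 3.247.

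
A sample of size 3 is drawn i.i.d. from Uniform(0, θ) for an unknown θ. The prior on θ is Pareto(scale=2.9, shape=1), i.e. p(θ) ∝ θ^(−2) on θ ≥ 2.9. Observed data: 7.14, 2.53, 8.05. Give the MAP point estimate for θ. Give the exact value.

The Uniform(0, θ) likelihood is θ^(−n) for θ ≥ max(xᵢ), zero otherwise. Here max(xᵢ) = 8.05.
Posterior ∝ θ^(−2) · θ^(−3) = θ^(−5) on θ ≥ max(2.9, 8.05) = 8.05.
This density is strictly decreasing in θ, so the posterior mode lies at the lower boundary of the support.

θ̂_MAP = 8.05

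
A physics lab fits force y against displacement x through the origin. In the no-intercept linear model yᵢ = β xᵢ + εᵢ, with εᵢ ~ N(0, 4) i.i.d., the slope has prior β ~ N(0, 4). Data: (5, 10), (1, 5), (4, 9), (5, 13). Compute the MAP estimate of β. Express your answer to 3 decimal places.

β̂_MAP = 2.294

log p(β | y) = −Σ(yᵢ − βxᵢ)²/(2·4) − β²/(2·4) + const.
Setting the derivative to zero: Σxᵢ(yᵢ − βxᵢ)/4 − β/4 = 0, so β = Σxᵢyᵢ / (Σxᵢ² + σ²/τ²).
Σxᵢyᵢ = 5·10 + 1·5 + 4·9 + 5·13 = 156; Σxᵢ² = 67; σ²/τ² = 1.
β̂_MAP = 156 / (67 + 1) = 156/68 ≈ 2.294.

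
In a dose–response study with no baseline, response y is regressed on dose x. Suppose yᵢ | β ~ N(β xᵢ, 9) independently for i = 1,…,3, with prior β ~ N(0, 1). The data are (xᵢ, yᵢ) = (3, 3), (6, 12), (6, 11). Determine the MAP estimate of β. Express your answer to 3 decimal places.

β̂_MAP = 1.633

log p(β | y) = −Σ(yᵢ − βxᵢ)²/(2·9) − β²/(2·1) + const.
Setting the derivative to zero: Σxᵢ(yᵢ − βxᵢ)/9 − β/1 = 0, so β = Σxᵢyᵢ / (Σxᵢ² + σ²/τ²).
Σxᵢyᵢ = 3·3 + 6·12 + 6·11 = 147; Σxᵢ² = 81; σ²/τ² = 9.
β̂_MAP = 147 / (81 + 9) = 147/90 ≈ 1.633.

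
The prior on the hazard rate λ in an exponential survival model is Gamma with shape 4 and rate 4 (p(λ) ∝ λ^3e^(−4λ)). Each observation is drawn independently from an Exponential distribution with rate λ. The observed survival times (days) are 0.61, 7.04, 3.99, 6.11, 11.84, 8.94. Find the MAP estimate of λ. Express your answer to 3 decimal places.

λ̂_MAP = 0.212

The Exponential(rate=λ) likelihood is ∝ λ^n e^(−λΣtᵢ). Here n = 6 and Σtᵢ = 0.61 + 7.04 + 3.99 + 6.11 + 11.84 + 8.94 = 38.53.
Posterior ∝ λ^3e^(−4λ) · λ^6e^(−38.53λ) = λ^9e^(−42.53λ), i.e. Gamma(10, 42.53).
Mode = (a−1)/b = 9/42.53 ≈ 0.212.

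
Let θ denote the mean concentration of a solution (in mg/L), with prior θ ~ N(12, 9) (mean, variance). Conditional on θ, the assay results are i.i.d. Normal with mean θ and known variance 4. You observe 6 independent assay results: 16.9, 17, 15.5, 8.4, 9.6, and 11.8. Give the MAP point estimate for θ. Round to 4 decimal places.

θ̂_MAP = 13.1172

n = 6; x̄ = (16.9 + 17 + 15.5 + 8.4 + 9.6 + 11.8)/6 = 79.2/6 = 13.2.
For a Normal prior and Normal likelihood with known variance, the posterior is Normal; its mode equals its mean, the precision-weighted average.
Prior precision 1/σ₀² = 1/9; data precision n/σ² = 6/4 = 1.5.
θ̂ = ((1/9)·12 + 1.5·13.2) / (1/9 + 1.5) = (317/15)/(29/18) = 1902/145 ≈ 13.1172.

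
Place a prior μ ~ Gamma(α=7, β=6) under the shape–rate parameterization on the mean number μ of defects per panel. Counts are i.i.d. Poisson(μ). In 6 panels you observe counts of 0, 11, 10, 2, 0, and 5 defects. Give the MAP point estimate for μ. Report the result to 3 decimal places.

Σxᵢ = 0+11+10+2+0+5 = 28, with n = 6.
Posterior ∝ μ^6e^(−6μ) · μ^28e^(−6μ) = μ^34e^(−12μ), i.e. Gamma(shape=35, rate=12).
The mode of a Gamma(a, b) with a ≥ 1 (shape–rate) is (a−1)/b = 34/12 ≈ 2.833.

μ̂_MAP = 2.833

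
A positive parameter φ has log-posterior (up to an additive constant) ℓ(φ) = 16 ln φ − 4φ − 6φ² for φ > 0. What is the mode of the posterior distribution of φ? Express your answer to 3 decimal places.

φ̂_MAP = 1.000

ℓ'(φ) = 16/φ − 4 − 12φ. Setting this to zero and multiplying by φ: 12φ² + 4φ − 16 = 0.
φ = (−4 + √(4² + 4·12·16)) / (2·12) = (−4 + √784) / 24 = (−4 + 28)/24 = 1.
ℓ''(φ) = −16/φ² − 12 < 0, confirming a maximum.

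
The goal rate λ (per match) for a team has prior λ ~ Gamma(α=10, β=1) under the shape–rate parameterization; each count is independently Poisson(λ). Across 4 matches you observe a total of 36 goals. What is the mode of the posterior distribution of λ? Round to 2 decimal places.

Σxᵢ = 36, n = 4.
Posterior ∝ λ^9e^(−1λ) · λ^36e^(−4λ) = λ^45e^(−5λ), i.e. Gamma(shape=46, rate=5).
The mode of a Gamma(a, b) with a ≥ 1 (shape–rate) is (a−1)/b = 45/5 ≈ 9.00.

λ̂_MAP = 9.00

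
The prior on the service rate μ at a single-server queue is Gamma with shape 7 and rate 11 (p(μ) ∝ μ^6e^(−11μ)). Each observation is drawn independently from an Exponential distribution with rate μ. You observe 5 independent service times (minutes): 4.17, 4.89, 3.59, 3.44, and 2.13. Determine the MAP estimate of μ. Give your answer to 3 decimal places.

The Exponential(rate=μ) likelihood is ∝ μ^n e^(−μΣtᵢ). Here n = 5 and Σtᵢ = 4.17 + 4.89 + 3.59 + 3.44 + 2.13 = 18.22.
Posterior ∝ μ^6e^(−11μ) · μ^5e^(−18.22μ) = μ^11e^(−29.22μ), i.e. Gamma(12, 29.22).
Mode = (a−1)/b = 11/29.22 ≈ 0.376.

μ̂_MAP = 0.376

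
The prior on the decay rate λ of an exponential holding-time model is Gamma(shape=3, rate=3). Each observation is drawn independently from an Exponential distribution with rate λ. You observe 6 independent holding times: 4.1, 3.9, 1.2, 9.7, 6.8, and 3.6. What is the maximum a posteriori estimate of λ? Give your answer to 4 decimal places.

λ̂_MAP = 0.2477

The Exponential(rate=λ) likelihood is ∝ λ^n e^(−λΣtᵢ). Here n = 6 and Σtᵢ = 4.1 + 3.9 + 1.2 + 9.7 + 6.8 + 3.6 = 29.3.
Posterior ∝ λ^2e^(−3λ) · λ^6e^(−29.3λ) = λ^8e^(−32.3λ), i.e. Gamma(9, 32.3).
Mode = (a−1)/b = 8/32.3 ≈ 0.2477.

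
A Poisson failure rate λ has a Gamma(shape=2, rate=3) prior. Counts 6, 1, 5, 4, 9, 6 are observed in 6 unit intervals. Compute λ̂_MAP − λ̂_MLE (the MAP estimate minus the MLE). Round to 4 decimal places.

MAP − MLE = -1.6111

Σxᵢ = 31. Posterior is Gamma(33, 9); MAP = (33−1)/9 = 32/9 ≈ 3.55556.
MLE = x̄ = 31/6 ≈ 5.16667.
Difference = 32/9 − 31/6 = -29/18 ≈ -1.6111.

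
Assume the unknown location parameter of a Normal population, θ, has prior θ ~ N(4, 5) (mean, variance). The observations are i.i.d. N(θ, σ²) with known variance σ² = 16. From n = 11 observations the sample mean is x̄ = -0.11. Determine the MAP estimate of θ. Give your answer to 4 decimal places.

n = 11, x̄ = -0.11.
For a Normal prior and Normal likelihood with known variance, the posterior is Normal; its mode equals its mean, the precision-weighted average.
Prior precision 1/σ₀² = 1/5 = 0.2; data precision n/σ² = 11/16 = 0.6875.
θ̂ = (0.2·4 + 0.6875·(-0.11)) / (0.2 + 0.6875) = 0.724375/0.8875 = 1159/1420 ≈ 0.8162.

θ̂_MAP = 0.8162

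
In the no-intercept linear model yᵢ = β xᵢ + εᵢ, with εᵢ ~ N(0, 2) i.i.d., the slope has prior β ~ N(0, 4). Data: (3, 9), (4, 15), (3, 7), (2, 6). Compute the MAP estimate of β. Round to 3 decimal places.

log p(β | y) = −Σ(yᵢ − βxᵢ)²/(2·2) − β²/(2·4) + const.
Setting the derivative to zero: Σxᵢ(yᵢ − βxᵢ)/2 − β/4 = 0, so β = Σxᵢyᵢ / (Σxᵢ² + σ²/τ²).
Σxᵢyᵢ = 3·9 + 4·15 + 3·7 + 2·6 = 120; Σxᵢ² = 38; σ²/τ² = 0.5.
β̂_MAP = 120 / (38 + 0.5) = 120/38.5 ≈ 3.117.

β̂_MAP = 3.117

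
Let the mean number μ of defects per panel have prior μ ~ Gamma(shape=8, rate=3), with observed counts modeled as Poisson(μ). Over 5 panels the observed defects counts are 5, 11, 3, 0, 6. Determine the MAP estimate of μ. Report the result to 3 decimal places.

Σxᵢ = 5+11+3+0+6 = 25, with n = 5.
Posterior ∝ μ^7e^(−3μ) · μ^25e^(−5μ) = μ^32e^(−8μ), i.e. Gamma(shape=33, rate=8).
The mode of a Gamma(a, b) with a ≥ 1 (shape–rate) is (a−1)/b = 32/8 ≈ 4.000.

μ̂_MAP = 4.000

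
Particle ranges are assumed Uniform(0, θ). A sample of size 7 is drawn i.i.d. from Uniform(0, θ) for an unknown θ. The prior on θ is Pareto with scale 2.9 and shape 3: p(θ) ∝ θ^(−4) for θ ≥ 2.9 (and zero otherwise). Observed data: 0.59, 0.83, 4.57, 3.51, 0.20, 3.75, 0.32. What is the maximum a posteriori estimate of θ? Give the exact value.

θ̂_MAP = 4.57

The Uniform(0, θ) likelihood is θ^(−n) for θ ≥ max(xᵢ), zero otherwise. Here max(xᵢ) = 4.57.
Posterior ∝ θ^(−4) · θ^(−7) = θ^(−11) on θ ≥ max(2.9, 4.57) = 4.57.
This density is strictly decreasing in θ, so the posterior mode lies at the lower boundary of the support.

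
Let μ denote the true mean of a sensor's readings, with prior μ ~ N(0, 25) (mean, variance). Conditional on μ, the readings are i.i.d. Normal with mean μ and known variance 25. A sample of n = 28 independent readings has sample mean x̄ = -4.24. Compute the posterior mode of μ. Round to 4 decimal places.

μ̂_MAP = -4.0938

n = 28, x̄ = -4.24.
For a Normal prior and Normal likelihood with known variance, the posterior is Normal; its mode equals its mean, the precision-weighted average.
Prior precision 1/σ₀² = 1/25 = 0.04; data precision n/σ² = 28/25 = 1.12.
μ̂ = (0.04·0 + 1.12·(-4.24)) / (0.04 + 1.12) = (-4.7488)/1.16 = -2968/725 ≈ -4.0938.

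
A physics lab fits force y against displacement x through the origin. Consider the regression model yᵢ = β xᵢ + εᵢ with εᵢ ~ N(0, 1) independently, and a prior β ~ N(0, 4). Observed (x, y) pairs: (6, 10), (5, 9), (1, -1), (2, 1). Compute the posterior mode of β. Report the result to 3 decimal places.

β̂_MAP = 1.600

log p(β | y) = −Σ(yᵢ − βxᵢ)²/(2·1) − β²/(2·4) + const.
Setting the derivative to zero: Σxᵢ(yᵢ − βxᵢ)/1 − β/4 = 0, so β = Σxᵢyᵢ / (Σxᵢ² + σ²/τ²).
Σxᵢyᵢ = 6·10 + 5·9 + 1·(-1) + 2·1 = 106; Σxᵢ² = 66; σ²/τ² = 0.25.
β̂_MAP = 106 / (66 + 0.25) = 106/66.25 ≈ 1.600.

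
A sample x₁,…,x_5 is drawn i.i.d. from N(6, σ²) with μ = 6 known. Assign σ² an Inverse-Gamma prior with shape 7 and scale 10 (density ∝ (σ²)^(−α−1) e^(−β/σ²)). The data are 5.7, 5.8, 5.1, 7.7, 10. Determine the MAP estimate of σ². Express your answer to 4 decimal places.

Sum of squared deviations about the known mean: SS = (5.7−6)² + (5.8−6)² + (5.1−6)² + (7.7−6)² + (10−6)² = 19.83.
The Normal likelihood contributes (σ²)^(−n/2) exp(−SS/(2σ²)), so the posterior is Inverse-Gamma(α + n/2, β + SS/2) = Inverse-Gamma(9.5, 19.915).
The mode of Inverse-Gamma(a, b) is b/(a+1) = 19.915/10.5 ≈ 1.8967.

σ̂²_MAP = 1.8967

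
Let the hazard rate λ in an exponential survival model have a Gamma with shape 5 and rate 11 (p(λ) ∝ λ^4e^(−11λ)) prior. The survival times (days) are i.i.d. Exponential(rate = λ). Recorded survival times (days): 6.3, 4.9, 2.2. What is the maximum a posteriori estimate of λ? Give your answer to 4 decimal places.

The Exponential(rate=λ) likelihood is ∝ λ^n e^(−λΣtᵢ). Here n = 3 and Σtᵢ = 6.3 + 4.9 + 2.2 = 13.4.
Posterior ∝ λ^4e^(−11λ) · λ^3e^(−13.4λ) = λ^7e^(−24.4λ), i.e. Gamma(8, 24.4).
Mode = (a−1)/b = 7/24.4 ≈ 0.2869.

λ̂_MAP = 0.2869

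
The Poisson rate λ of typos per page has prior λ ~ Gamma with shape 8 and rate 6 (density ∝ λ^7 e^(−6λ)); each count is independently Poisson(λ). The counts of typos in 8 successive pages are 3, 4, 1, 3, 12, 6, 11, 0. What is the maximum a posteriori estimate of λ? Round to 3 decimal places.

λ̂_MAP = 3.357

Σxᵢ = 3+4+1+3+12+6+11+0 = 40, with n = 8.
Posterior ∝ λ^7e^(−6λ) · λ^40e^(−8λ) = λ^47e^(−14λ), i.e. Gamma(shape=48, rate=14).
The mode of a Gamma(a, b) with a ≥ 1 (shape–rate) is (a−1)/b = 47/14 ≈ 3.357.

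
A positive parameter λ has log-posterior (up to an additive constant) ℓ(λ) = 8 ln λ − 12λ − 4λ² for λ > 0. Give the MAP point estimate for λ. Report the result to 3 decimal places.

λ̂_MAP = 0.500

ℓ'(λ) = 8/λ − 12 − 8λ. Setting this to zero and multiplying by λ: 8λ² + 12λ − 8 = 0.
λ = (−12 + √(12² + 4·8·8)) / (2·8) = (−12 + √400) / 16 = (−12 + 20)/16 = 1/2.
ℓ''(λ) = −8/λ² − 8 < 0, confirming a maximum.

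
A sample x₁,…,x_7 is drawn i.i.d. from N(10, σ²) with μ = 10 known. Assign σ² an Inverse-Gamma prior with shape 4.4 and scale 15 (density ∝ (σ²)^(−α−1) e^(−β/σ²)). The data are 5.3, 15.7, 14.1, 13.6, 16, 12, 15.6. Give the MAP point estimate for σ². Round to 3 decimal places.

σ̂²_MAP = 10.433

Sum of squared deviations about the known mean: SS = (5.3−10)² + (15.7−10)² + (14.1−10)² + (13.6−10)² + (16−10)² + (12−10)² + (15.6−10)² = 155.71.
The Normal likelihood contributes (σ²)^(−n/2) exp(−SS/(2σ²)), so the posterior is Inverse-Gamma(α + n/2, β + SS/2) = Inverse-Gamma(7.9, 92.855).
The mode of Inverse-Gamma(a, b) is b/(a+1) = 92.855/8.9 ≈ 10.433.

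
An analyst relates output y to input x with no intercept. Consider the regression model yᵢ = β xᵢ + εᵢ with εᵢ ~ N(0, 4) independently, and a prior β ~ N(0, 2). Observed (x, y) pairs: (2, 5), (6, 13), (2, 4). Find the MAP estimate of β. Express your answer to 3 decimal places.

β̂_MAP = 2.087

log p(β | y) = −Σ(yᵢ − βxᵢ)²/(2·4) − β²/(2·2) + const.
Setting the derivative to zero: Σxᵢ(yᵢ − βxᵢ)/4 − β/2 = 0, so β = Σxᵢyᵢ / (Σxᵢ² + σ²/τ²).
Σxᵢyᵢ = 2·5 + 6·13 + 2·4 = 96; Σxᵢ² = 44; σ²/τ² = 2.
β̂_MAP = 96 / (44 + 2) = 96/46 ≈ 2.087.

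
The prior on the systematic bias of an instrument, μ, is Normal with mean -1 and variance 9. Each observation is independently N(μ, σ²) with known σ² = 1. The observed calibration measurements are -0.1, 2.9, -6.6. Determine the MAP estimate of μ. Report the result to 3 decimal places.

n = 3; x̄ = ((-0.1) + 2.9 + (-6.6))/3 = -3.8/3 = -19/15 ≈ -1.2667.
For a Normal prior and Normal likelihood with known variance, the posterior is Normal; its mode equals its mean, the precision-weighted average.
Prior precision 1/σ₀² = 1/9; data precision n/σ² = 3/1 = 3.
μ̂ = ((1/9)·(-1) + 3·(-19/15)) / (1/9 + 3) = (-176/45)/(28/9) = -44/35 ≈ -1.257.

μ̂_MAP = -1.257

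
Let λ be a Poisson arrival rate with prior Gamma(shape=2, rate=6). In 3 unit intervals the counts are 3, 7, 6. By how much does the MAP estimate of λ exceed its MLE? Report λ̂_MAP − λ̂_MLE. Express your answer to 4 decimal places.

Σxᵢ = 16. Posterior is Gamma(18, 9); MAP = (18−1)/9 = 17/9 ≈ 1.88889.
MLE = x̄ = 16/3 ≈ 5.33333.
Difference = 17/9 − 16/3 = -31/9 ≈ -3.4444.

MAP − MLE = -3.4444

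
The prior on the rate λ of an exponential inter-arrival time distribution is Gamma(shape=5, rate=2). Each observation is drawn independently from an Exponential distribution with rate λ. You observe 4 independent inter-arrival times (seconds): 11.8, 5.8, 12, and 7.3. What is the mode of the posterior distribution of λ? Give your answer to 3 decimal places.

λ̂_MAP = 0.206

The Exponential(rate=λ) likelihood is ∝ λ^n e^(−λΣtᵢ). Here n = 4 and Σtᵢ = 11.8 + 5.8 + 12 + 7.3 = 36.9.
Posterior ∝ λ^4e^(−2λ) · λ^4e^(−36.9λ) = λ^8e^(−38.9λ), i.e. Gamma(9, 38.9).
Mode = (a−1)/b = 8/38.9 ≈ 0.206.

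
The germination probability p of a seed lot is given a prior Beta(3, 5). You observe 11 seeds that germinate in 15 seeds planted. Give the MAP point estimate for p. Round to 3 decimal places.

Prior: Beta(3, 5).
Data: 11 successes in 15 trials. The binomial likelihood contributes p^11(1−p)^4, so the posterior is Beta(3+11, 5+4) = Beta(14, 9).
For Beta(a, b) with a, b > 1 the mode is (a−1)/(a+b−2) = 13/21 ≈ 0.619.

p̂_MAP = 0.619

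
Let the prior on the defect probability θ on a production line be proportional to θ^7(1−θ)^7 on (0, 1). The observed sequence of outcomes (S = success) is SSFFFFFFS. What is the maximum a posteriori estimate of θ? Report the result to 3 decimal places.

The prior density ∝ θ^7(1−θ)^7 is the kernel of Beta(8, 8).
Data: 3 successes in 9 trials (from the sequence). The binomial likelihood contributes θ^3(1−θ)^6, so the posterior is Beta(8+3, 8+6) = Beta(11, 14).
For Beta(a, b) with a, b > 1 the mode is (a−1)/(a+b−2) = 10/23 ≈ 0.435.

θ̂_MAP = 0.435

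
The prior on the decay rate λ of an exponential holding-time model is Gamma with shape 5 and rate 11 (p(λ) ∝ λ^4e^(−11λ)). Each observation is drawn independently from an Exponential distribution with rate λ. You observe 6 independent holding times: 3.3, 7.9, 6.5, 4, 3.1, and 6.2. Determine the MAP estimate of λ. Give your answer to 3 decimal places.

λ̂_MAP = 0.238

The Exponential(rate=λ) likelihood is ∝ λ^n e^(−λΣtᵢ). Here n = 6 and Σtᵢ = 3.3 + 7.9 + 6.5 + 4 + 3.1 + 6.2 = 31.
Posterior ∝ λ^4e^(−11λ) · λ^6e^(−31λ) = λ^10e^(−42λ), i.e. Gamma(11, 42).
Mode = (a−1)/b = 10/42 ≈ 0.238.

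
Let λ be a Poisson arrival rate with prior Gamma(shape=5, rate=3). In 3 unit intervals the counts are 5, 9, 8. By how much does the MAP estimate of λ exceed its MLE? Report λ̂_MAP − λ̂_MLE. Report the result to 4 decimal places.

Σxᵢ = 22. Posterior is Gamma(27, 6); MAP = (27−1)/6 = 26/6 ≈ 4.33333.
MLE = x̄ = 22/3 ≈ 7.33333.
Difference = 26/6 − 22/3 = -3 ≈ -3.0000.

MAP − MLE = -3.0000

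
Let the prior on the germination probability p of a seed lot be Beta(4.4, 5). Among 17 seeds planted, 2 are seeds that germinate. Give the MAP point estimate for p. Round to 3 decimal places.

Prior: Beta(4.4, 5).
Data: 2 successes in 17 trials. The binomial likelihood contributes p^2(1−p)^15, so the posterior is Beta(4.4+2, 5+15) = Beta(6.4, 20).
For Beta(a, b) with a, b > 1 the mode is (a−1)/(a+b−2) = 5.4/24.4 ≈ 0.221.

p̂_MAP = 0.221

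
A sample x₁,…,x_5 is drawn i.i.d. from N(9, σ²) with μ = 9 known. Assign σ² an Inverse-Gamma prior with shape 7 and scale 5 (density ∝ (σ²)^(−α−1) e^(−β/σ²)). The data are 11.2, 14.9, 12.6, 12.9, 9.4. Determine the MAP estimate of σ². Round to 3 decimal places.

Sum of squared deviations about the known mean: SS = (11.2−9)² + (14.9−9)² + (12.6−9)² + (12.9−9)² + (9.4−9)² = 67.98.
The Normal likelihood contributes (σ²)^(−n/2) exp(−SS/(2σ²)), so the posterior is Inverse-Gamma(α + n/2, β + SS/2) = Inverse-Gamma(9.5, 38.99).
The mode of Inverse-Gamma(a, b) is b/(a+1) = 38.99/10.5 ≈ 3.713.

σ̂²_MAP = 3.713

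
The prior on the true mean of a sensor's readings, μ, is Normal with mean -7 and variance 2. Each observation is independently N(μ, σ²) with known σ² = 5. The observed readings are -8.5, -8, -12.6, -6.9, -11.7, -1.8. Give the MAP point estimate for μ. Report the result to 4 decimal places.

μ̂_MAP = -7.8824

n = 6; x̄ = ((-8.5) + (-8) + (-12.6) + (-6.9) + (-11.7) + (-1.8))/6 = -49.5/6 = -8.25.
For a Normal prior and Normal likelihood with known variance, the posterior is Normal; its mode equals its mean, the precision-weighted average.
Prior precision 1/σ₀² = 1/2 = 0.5; data precision n/σ² = 6/5 = 1.2.
μ̂ = (0.5·(-7) + 1.2·(-8.25)) / (0.5 + 1.2) = (-13.4)/1.7 = -134/17 ≈ -7.8824.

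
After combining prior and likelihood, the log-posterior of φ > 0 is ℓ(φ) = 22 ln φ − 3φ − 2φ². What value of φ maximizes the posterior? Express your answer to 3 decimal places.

φ̂_MAP = 2.000

ℓ'(φ) = 22/φ − 3 − 4φ. Setting this to zero and multiplying by φ: 4φ² + 3φ − 22 = 0.
φ = (−3 + √(3² + 4·4·22)) / (2·4) = (−3 + √361) / 8 = (−3 + 19)/8 = 2.
ℓ''(φ) = −22/φ² − 4 < 0, confirming a maximum.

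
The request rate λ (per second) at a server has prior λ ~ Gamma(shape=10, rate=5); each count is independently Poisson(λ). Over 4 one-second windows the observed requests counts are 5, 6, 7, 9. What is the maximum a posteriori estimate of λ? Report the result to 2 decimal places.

λ̂_MAP = 4.00

Σxᵢ = 5+6+7+9 = 27, with n = 4.
Posterior ∝ λ^9e^(−5λ) · λ^27e^(−4λ) = λ^36e^(−9λ), i.e. Gamma(shape=37, rate=9).
The mode of a Gamma(a, b) with a ≥ 1 (shape–rate) is (a−1)/b = 36/9 ≈ 4.00.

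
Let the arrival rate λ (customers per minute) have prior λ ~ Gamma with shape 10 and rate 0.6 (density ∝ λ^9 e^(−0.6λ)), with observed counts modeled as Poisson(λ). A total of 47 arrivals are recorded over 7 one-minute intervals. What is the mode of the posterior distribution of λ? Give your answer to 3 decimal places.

Σxᵢ = 47, n = 7.
Posterior ∝ λ^9e^(−0.6λ) · λ^47e^(−7λ) = λ^56e^(−7.6λ), i.e. Gamma(shape=57, rate=7.6).
The mode of a Gamma(a, b) with a ≥ 1 (shape–rate) is (a−1)/b = 56/7.6 ≈ 7.368.

λ̂_MAP = 7.368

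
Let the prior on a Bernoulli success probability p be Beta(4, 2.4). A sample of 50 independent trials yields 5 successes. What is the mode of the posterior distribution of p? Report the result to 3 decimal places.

Prior: Beta(4, 2.4).
Data: 5 successes in 50 trials. The binomial likelihood contributes p^5(1−p)^45, so the posterior is Beta(4+5, 2.4+45) = Beta(9, 47.4).
For Beta(a, b) with a, b > 1 the mode is (a−1)/(a+b−2) = 8/54.4 ≈ 0.147.

p̂_MAP = 0.147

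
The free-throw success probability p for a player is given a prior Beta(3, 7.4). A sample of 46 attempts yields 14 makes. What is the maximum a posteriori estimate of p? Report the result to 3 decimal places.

p̂_MAP = 0.294

Prior: Beta(3, 7.4).
Data: 14 successes in 46 trials. The binomial likelihood contributes p^14(1−p)^32, so the posterior is Beta(3+14, 7.4+32) = Beta(17, 39.4).
For Beta(a, b) with a, b > 1 the mode is (a−1)/(a+b−2) = 16/54.4 ≈ 0.294.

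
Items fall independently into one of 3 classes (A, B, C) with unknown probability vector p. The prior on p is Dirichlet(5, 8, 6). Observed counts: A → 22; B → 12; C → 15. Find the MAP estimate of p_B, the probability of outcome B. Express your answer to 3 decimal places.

The posterior is Dirichlet(αᵢ + nᵢ) = Dirichlet(27, 20, 21).
For a Dirichlet(a₁,…,a_K) with all aᵢ > 1, the mode has j-th component (aⱼ − 1)/(Σaᵢ − K).
Here Σaᵢ = 68 and K = 3, so p_B = (20 − 1)/(68 − 3) = 19/65 ≈ 0.292.

MAP estimate of p_B = 0.292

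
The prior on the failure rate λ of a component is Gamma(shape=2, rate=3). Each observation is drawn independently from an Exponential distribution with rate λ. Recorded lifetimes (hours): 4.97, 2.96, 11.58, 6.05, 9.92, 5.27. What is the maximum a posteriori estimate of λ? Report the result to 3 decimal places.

The Exponential(rate=λ) likelihood is ∝ λ^n e^(−λΣtᵢ). Here n = 6 and Σtᵢ = 4.97 + 2.96 + 11.58 + 6.05 + 9.92 + 5.27 = 40.75.
Posterior ∝ λe^(−3λ) · λ^6e^(−40.75λ) = λ^7e^(−43.75λ), i.e. Gamma(8, 43.75).
Mode = (a−1)/b = 7/43.75 ≈ 0.160.

λ̂_MAP = 0.160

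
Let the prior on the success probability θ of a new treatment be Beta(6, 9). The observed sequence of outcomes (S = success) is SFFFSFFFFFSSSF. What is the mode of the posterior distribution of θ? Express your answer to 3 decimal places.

Prior: Beta(6, 9).
Data: 5 successes in 14 trials (from the sequence). The binomial likelihood contributes θ^5(1−θ)^9, so the posterior is Beta(6+5, 9+9) = Beta(11, 18).
For Beta(a, b) with a, b > 1 the mode is (a−1)/(a+b−2) = 10/27 ≈ 0.370.

θ̂_MAP = 0.370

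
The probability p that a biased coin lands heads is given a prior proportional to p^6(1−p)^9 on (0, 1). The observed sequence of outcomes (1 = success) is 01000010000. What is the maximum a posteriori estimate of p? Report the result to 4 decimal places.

The prior density ∝ p^6(1−p)^9 is the kernel of Beta(7, 10).
Data: 2 successes in 11 trials (from the sequence). The binomial likelihood contributes p^2(1−p)^9, so the posterior is Beta(7+2, 10+9) = Beta(9, 19).
For Beta(a, b) with a, b > 1 the mode is (a−1)/(a+b−2) = 8/26 ≈ 0.3077.

p̂_MAP = 0.3077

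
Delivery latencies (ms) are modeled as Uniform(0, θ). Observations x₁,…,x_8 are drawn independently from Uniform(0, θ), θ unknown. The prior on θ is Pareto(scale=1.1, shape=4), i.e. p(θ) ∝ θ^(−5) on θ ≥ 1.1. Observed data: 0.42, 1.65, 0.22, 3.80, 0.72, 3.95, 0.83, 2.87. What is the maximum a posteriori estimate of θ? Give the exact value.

The Uniform(0, θ) likelihood is θ^(−n) for θ ≥ max(xᵢ), zero otherwise. Here max(xᵢ) = 3.95.
Posterior ∝ θ^(−5) · θ^(−8) = θ^(−13) on θ ≥ max(1.1, 3.95) = 3.95.
This density is strictly decreasing in θ, so the posterior mode lies at the lower boundary of the support.

θ̂_MAP = 3.95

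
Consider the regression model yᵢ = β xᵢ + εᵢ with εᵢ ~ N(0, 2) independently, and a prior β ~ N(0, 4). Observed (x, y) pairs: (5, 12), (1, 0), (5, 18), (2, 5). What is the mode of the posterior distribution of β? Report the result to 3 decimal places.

β̂_MAP = 2.883

log p(β | y) = −Σ(yᵢ − βxᵢ)²/(2·2) − β²/(2·4) + const.
Setting the derivative to zero: Σxᵢ(yᵢ − βxᵢ)/2 − β/4 = 0, so β = Σxᵢyᵢ / (Σxᵢ² + σ²/τ²).
Σxᵢyᵢ = 5·12 + 1·0 + 5·18 + 2·5 = 160; Σxᵢ² = 55; σ²/τ² = 0.5.
β̂_MAP = 160 / (55 + 0.5) = 160/55.5 ≈ 2.883.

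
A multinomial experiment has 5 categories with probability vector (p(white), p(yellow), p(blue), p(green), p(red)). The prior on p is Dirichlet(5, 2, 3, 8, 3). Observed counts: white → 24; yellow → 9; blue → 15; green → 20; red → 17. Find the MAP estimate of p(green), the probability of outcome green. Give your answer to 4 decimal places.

MAP estimate of p(green) = 0.2673

The posterior is Dirichlet(αᵢ + nᵢ) = Dirichlet(29, 11, 18, 28, 20).
For a Dirichlet(a₁,…,a_K) with all aᵢ > 1, the mode has j-th component (aⱼ − 1)/(Σaᵢ − K).
Here Σaᵢ = 106 and K = 5, so p(green) = (28 − 1)/(106 − 5) = 27/101 ≈ 0.2673.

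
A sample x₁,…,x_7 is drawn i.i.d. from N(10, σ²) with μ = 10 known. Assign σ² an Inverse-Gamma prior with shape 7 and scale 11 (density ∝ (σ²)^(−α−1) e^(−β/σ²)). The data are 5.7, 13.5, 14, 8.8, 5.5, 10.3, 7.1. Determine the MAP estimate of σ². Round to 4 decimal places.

Sum of squared deviations about the known mean: SS = (5.7−10)² + (13.5−10)² + (14−10)² + (8.8−10)² + (5.5−10)² + (10.3−10)² + (7.1−10)² = 76.93.
The Normal likelihood contributes (σ²)^(−n/2) exp(−SS/(2σ²)), so the posterior is Inverse-Gamma(α + n/2, β + SS/2) = Inverse-Gamma(10.5, 49.465).
The mode of Inverse-Gamma(a, b) is b/(a+1) = 49.465/11.5 ≈ 4.3013.

σ̂²_MAP = 4.3013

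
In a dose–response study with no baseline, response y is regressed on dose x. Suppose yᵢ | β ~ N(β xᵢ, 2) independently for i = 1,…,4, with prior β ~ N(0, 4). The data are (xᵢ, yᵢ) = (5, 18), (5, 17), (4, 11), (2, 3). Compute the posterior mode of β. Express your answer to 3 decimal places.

log p(β | y) = −Σ(yᵢ − βxᵢ)²/(2·2) − β²/(2·4) + const.
Setting the derivative to zero: Σxᵢ(yᵢ − βxᵢ)/2 − β/4 = 0, so β = Σxᵢyᵢ / (Σxᵢ² + σ²/τ²).
Σxᵢyᵢ = 5·18 + 5·17 + 4·11 + 2·3 = 225; Σxᵢ² = 70; σ²/τ² = 0.5.
β̂_MAP = 225 / (70 + 0.5) = 225/70.5 ≈ 3.191.

β̂_MAP = 3.191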